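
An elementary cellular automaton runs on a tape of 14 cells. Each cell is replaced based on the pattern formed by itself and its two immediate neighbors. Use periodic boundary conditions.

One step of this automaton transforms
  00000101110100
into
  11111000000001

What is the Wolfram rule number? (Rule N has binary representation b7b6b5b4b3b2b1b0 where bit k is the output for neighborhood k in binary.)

3

position 8: 111 → 0  (bit 7 = 0)
position 9: 110 → 0  (bit 6 = 0)
position 6: 101 → 0  (bit 5 = 0)
position 12: 100 → 0  (bit 4 = 0)
position 7: 011 → 0  (bit 3 = 0)
position 5: 010 → 0  (bit 2 = 0)
position 4: 001 → 1  (bit 1 = 1)
position 0: 000 → 1  (bit 0 = 1)
bits b7..b0 = 00000011 = 3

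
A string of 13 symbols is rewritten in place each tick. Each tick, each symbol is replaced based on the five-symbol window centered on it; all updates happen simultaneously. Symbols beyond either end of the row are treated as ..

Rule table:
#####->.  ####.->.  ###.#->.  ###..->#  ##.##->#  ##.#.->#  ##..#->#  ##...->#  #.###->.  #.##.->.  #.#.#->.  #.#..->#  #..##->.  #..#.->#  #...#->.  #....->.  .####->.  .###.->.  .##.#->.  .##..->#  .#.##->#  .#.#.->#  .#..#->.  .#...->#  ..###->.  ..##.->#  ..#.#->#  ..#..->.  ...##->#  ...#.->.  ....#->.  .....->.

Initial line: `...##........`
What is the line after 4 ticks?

tick 1: ..####.......
tick 2: .#...##......
tick 3: ..#.####.....
tick 4: ..##...##....

..##...##....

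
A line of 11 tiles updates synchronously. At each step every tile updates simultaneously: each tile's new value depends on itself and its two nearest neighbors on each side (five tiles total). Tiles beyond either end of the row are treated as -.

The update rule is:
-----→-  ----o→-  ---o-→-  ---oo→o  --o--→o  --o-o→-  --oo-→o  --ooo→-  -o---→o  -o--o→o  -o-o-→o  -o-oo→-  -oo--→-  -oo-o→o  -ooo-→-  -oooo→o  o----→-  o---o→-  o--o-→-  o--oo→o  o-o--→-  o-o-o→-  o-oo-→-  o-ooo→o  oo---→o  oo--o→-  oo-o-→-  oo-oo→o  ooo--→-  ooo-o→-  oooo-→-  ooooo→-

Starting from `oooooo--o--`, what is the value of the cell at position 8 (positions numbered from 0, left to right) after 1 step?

step 1: -o------oo-
position 8 holds o

o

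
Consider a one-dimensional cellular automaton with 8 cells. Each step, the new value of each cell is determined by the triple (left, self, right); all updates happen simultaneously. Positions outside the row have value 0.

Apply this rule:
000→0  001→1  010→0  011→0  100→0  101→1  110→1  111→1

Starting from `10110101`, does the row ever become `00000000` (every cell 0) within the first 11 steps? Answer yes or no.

yes

01011010
10101100
01010100
10101000
01010000
10100000
01000000
10000000
00000000
all cells are 0 at step 9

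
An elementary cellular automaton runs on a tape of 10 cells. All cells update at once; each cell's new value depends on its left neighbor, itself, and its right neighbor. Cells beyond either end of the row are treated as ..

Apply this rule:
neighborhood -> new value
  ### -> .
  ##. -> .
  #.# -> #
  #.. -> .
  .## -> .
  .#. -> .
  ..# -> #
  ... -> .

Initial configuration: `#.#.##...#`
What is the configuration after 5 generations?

generation 1: .#.#....#.
generation 2: #.#....#..
generation 3: .#....#...
generation 4: #....#....
generation 5: ....#.....

....#.....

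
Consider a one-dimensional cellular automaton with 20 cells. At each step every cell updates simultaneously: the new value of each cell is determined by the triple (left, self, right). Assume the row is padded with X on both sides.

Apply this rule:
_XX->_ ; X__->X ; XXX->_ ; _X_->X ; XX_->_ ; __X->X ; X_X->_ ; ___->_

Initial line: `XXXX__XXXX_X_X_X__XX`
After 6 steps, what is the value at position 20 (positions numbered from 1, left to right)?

____XX_____X_X_XXX__
X__X__X___XX_X____XX
_XXXXXXX_X___XX__X__
_________XX_X__XXXXX
X_______X___XXX_____
_X_____XXX_X___X___X
position 20 holds X

X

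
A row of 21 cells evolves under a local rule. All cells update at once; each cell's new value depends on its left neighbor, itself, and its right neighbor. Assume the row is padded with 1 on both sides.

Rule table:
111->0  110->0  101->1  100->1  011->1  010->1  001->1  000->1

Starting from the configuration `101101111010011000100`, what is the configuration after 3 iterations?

001101100011111011111

011011000111110111111
110110111100001100000
001101100011111011111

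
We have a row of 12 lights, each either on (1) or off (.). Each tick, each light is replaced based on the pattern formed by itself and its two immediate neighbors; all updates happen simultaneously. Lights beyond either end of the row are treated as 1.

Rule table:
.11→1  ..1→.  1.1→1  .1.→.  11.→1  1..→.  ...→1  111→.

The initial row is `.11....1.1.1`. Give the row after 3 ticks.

..1..1.1.111

tick 1: 111.11..1.11
tick 2: ..1111...11.
tick 3: ..1..1.1.111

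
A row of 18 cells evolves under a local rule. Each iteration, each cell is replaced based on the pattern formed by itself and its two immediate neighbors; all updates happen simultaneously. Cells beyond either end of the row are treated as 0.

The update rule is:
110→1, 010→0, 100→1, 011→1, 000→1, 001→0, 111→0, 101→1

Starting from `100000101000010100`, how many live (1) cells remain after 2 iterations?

10

iteration 1: 011110010111001011
iteration 2: 010011001101100111
count of 1: 10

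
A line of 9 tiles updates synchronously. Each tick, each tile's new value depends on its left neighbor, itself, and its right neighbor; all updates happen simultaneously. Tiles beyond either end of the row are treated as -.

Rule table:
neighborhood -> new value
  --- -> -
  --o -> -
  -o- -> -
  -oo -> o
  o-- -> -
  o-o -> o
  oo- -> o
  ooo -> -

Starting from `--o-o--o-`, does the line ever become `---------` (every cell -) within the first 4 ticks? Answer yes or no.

---o-----
---------
all cells are - at tick 2

yes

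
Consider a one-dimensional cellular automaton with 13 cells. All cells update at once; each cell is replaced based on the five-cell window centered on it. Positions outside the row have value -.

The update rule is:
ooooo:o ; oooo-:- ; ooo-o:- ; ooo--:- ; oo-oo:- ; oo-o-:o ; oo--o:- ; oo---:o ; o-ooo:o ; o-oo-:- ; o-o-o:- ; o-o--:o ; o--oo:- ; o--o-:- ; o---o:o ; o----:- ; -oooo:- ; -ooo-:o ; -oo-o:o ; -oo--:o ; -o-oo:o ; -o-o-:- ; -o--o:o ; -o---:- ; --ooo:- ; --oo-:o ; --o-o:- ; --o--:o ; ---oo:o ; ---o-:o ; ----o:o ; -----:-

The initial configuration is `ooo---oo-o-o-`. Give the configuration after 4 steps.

-o-oooooo--o-
o-oo-oo----o-
-o-o--oo-ooo-
o--oo-oo-oo-o

o--oo-oo-oo-o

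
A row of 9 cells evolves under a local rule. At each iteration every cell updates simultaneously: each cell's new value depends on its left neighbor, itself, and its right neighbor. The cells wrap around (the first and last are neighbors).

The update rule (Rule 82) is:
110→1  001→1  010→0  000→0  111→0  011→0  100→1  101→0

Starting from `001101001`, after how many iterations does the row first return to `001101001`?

18

110100110
010011010
101101001
100100110
011011010
101001001
100110110
011010010
101001101
100110100
011010011
001001101
110110100
010010011
001101101
110100100
010011011
001101001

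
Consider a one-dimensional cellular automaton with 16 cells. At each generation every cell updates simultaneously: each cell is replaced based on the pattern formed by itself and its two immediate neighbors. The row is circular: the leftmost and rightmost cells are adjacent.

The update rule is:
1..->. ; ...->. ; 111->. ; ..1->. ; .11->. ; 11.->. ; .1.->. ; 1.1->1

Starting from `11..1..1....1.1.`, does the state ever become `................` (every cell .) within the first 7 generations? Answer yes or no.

generation 1: .............1.1
generation 2: ..............1.
generation 3: ................
all cells are . at generation 3

yes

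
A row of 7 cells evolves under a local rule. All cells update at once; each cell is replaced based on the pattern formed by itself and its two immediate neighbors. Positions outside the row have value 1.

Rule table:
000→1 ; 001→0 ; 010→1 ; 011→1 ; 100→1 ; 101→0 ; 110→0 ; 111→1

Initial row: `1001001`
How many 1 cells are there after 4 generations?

0101101
0101001
0101101  (repeats generation 1; period 2)
generation 4: 0101001
count of 1: 3

3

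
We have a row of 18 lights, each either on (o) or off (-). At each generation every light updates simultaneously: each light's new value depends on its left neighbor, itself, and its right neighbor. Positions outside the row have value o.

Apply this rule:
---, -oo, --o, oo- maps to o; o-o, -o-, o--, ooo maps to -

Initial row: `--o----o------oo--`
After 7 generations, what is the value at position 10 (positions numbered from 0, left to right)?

-o--ooo--ooooooo-o
---oo-o-oo-----o-o
-oooo---oo-oooo--o
-o--o-oooo-o--o-oo
---o--o--o---o--o-
-oo--o--o--oo--o--
-oo-o--o--ooo-o--o
position 10 holds o

o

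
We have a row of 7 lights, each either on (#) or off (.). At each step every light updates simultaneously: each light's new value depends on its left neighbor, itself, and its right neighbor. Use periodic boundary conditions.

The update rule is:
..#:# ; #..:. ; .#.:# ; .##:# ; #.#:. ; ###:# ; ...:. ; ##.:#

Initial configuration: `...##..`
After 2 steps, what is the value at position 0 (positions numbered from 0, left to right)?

step 1: ..###..
step 2: .####..
position 0 holds .

.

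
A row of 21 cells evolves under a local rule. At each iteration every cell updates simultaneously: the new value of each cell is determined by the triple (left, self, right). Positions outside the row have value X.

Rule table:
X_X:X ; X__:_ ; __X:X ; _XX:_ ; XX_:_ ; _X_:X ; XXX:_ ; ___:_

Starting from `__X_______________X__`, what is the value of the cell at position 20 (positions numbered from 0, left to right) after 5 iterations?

X

_XX______________XX_X
X_______________X__X_
_______________XX_XXX
______________X__X___
_____________XX_XX__X
position 20 holds X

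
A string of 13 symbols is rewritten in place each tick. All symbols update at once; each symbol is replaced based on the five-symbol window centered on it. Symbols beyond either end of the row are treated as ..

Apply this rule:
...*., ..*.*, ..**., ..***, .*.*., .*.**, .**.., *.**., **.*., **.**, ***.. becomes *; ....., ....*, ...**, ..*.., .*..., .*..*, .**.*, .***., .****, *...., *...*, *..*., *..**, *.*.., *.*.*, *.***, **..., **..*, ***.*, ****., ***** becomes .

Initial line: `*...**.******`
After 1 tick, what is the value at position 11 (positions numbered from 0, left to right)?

.

....*.*.....*
position 11 holds .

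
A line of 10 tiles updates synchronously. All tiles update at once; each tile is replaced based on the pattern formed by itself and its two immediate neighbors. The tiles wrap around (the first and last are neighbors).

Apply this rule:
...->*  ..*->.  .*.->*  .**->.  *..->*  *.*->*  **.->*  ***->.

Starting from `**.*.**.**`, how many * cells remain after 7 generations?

.****.**..
....**.***
***..**..*
..**..**..
*..**..***
**..**....
.**..****.
count of *: 6

6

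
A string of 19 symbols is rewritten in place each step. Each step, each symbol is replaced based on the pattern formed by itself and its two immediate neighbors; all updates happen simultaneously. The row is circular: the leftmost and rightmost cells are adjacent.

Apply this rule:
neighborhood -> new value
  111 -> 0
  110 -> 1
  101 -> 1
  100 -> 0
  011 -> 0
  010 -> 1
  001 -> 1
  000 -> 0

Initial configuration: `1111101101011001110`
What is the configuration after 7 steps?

1001111001111101100

step 1: 0000110111101010011
step 2: 0001011000111110101
step 3: 0011101001000011111
step 4: 0100111011000100001
step 5: 1101001101001100011
step 6: 0111010111010100100
step 7: 1001111001111101100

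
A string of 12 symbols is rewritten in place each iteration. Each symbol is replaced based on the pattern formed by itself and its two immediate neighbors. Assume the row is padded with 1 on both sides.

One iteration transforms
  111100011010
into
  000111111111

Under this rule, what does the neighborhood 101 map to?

1

At position 9 the neighborhood is 101; the next row has 1 there.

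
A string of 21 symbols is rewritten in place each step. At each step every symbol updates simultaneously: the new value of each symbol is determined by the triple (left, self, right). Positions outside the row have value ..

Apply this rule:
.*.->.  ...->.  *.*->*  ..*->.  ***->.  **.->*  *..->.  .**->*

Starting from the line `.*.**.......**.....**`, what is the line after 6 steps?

............**.....**

..***.......**.....**
..*.*.......**.....**
...*........**.....**
............**.....**
............**.....**  (fixed point — unchanged through step 6)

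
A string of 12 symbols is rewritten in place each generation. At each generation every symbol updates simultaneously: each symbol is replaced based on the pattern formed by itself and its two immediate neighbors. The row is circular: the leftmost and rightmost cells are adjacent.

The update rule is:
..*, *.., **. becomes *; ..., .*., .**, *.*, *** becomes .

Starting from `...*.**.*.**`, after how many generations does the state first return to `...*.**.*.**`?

generation 1: *.*...*....*
generation 2: *..*.*.*..*.
generation 3: .**.....**..
generation 4: *.**...*.**.
generation 5: ...**.*...*.
generation 6: ..*.*..*.*.*
generation 7: **...**.....
generation 8: .**.*.**...*
generation 9: ..*....**.*.
generation 10: .*.*..*.*..*
generation 11: ....**...**.
generation 12: ...*.**.*.**

12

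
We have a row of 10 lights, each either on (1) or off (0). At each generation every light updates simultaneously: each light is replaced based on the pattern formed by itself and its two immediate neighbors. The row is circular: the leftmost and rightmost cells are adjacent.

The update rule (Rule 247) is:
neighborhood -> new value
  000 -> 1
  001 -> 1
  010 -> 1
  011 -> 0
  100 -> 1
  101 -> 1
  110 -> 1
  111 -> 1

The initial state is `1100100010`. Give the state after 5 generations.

generation 1: 0111111111
generation 2: 1011111111
generation 3: 1101111111
generation 4: 1110111111
generation 5: 1111011111

1111011111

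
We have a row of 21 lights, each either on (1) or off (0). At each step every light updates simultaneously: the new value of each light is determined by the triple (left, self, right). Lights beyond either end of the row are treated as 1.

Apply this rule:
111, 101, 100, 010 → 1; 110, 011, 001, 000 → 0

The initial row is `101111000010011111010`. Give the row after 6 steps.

111111100111000010011

010110100011001110111
111001110000100101011
110100101000110111101
101110111100001011010
010101011010001100111
111111100111000010011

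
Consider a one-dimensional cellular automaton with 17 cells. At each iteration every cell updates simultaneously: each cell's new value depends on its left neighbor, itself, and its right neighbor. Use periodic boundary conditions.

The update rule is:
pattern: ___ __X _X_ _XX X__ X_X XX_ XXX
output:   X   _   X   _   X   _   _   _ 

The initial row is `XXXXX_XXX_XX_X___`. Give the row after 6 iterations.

XXXXXXXXXX____XXX

_____________XXX_
XXXXXXXXXXXX____X
____________XXX__
XXXXXXXXXXX____XX
___________XXX___
XXXXXXXXXX____XXX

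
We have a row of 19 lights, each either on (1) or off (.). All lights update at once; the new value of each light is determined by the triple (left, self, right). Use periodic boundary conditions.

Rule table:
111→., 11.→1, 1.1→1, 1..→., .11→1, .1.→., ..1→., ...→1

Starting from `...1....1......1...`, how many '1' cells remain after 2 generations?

11...11...1111...11
.1.1.11.1.1..1.1.1.
count of 1: 9

9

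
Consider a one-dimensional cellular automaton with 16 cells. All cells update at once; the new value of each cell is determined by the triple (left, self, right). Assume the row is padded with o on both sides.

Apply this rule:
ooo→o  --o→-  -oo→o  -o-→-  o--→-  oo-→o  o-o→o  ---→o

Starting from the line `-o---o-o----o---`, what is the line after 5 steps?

ooooooooooooo-oo

step 1: o--o--o--oo---o-
step 2: o--------oo-o--o
step 3: o-oooooo-ooo---o
step 4: oooooooooooo-o-o
step 5: ooooooooooooo-oo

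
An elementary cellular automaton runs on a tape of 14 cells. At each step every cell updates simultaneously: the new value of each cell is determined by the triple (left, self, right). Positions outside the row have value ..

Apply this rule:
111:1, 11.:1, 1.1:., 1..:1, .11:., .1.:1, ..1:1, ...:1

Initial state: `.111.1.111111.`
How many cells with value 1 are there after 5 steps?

9

step 1: 1.11.1..111111
step 2: 1..1.111.11111
step 3: 1111..11..1111
step 4: .11111.111.111
step 5: 1.1111..11..11
count of 1: 9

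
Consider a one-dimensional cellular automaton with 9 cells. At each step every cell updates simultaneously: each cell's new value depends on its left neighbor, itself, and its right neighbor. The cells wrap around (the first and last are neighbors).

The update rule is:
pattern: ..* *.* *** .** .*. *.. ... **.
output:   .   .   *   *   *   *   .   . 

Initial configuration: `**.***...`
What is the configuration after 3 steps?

*..**.*..

*..**.*..
**.*..**.
*..**.*..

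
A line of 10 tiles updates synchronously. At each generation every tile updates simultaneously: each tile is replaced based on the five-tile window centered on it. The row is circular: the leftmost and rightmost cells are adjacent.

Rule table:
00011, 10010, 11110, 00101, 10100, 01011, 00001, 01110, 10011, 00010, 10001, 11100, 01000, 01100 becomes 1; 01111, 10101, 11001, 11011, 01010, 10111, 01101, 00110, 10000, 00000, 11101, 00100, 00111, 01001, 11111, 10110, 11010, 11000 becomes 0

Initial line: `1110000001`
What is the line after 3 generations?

0010100000

0110000110
1010011010
0010100000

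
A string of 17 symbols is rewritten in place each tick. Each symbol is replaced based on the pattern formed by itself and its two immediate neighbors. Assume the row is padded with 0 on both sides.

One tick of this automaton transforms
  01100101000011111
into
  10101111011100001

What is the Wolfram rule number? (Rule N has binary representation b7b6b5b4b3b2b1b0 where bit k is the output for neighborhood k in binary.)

103

position 13: 111 → 0  (bit 7 = 0)
position 2: 110 → 1  (bit 6 = 1)
position 6: 101 → 1  (bit 5 = 1)
position 3: 100 → 0  (bit 4 = 0)
position 1: 011 → 0  (bit 3 = 0)
position 5: 010 → 1  (bit 2 = 1)
position 0: 001 → 1  (bit 1 = 1)
position 9: 000 → 1  (bit 0 = 1)
bits b7..b0 = 01100111 = 103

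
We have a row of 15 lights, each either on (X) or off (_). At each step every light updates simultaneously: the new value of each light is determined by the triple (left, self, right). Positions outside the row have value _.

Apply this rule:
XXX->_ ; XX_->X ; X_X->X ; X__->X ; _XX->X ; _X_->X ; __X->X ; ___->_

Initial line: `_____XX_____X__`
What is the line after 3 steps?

step 1: ____XXXX___XXX_
step 2: ___XX__XX_XX_XX
step 3: __XXXXXXXXXXXXX

__XXXXXXXXXXXXX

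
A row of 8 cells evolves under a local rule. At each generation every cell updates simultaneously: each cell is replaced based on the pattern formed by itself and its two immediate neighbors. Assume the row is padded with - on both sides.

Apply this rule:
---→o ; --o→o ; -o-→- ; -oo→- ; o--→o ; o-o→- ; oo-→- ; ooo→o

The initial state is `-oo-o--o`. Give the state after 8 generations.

o----oo-
-oooo--o
o-oo-oo-
-------o
ooooooo-
-ooooo-o
o-ooo---
---o-ooo

---o-ooo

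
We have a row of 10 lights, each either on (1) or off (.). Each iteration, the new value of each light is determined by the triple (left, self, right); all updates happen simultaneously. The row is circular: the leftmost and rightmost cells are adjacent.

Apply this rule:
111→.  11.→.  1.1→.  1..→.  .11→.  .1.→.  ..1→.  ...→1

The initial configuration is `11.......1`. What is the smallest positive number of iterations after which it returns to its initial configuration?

2

...11111..
11.......1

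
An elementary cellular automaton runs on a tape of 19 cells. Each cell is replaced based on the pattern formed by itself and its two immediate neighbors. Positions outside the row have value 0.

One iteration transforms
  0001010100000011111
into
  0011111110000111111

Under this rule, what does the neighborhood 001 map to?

1

At position 2 the neighborhood is 001; the next row has 1 there.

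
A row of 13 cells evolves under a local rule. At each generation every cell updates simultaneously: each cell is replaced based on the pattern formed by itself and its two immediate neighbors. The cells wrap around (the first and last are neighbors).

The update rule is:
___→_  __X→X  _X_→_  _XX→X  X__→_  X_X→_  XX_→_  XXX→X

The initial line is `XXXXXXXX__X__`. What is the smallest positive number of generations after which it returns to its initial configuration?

generation 1: XXXXXXX__X__X
generation 2: XXXXXX__X__XX
generation 3: XXXXX__X__XXX
generation 4: XXXX__X__XXXX
generation 5: XXX__X__XXXXX
generation 6: XX__X__XXXXXX
generation 7: X__X__XXXXXXX
generation 8: __X__XXXXXXXX
generation 9: _X__XXXXXXXX_
generation 10: X__XXXXXXXX__
generation 11: __XXXXXXXX__X
generation 12: _XXXXXXXX__X_
generation 13: XXXXXXXX__X__

13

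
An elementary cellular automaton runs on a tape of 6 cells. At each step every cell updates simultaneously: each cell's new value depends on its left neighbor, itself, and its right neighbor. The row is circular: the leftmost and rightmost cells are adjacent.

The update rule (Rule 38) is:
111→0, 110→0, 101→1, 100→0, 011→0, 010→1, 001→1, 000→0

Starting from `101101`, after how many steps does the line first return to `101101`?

6

step 1: 010010
step 2: 110110
step 3: 001001
step 4: 011011
step 5: 100100
step 6: 101101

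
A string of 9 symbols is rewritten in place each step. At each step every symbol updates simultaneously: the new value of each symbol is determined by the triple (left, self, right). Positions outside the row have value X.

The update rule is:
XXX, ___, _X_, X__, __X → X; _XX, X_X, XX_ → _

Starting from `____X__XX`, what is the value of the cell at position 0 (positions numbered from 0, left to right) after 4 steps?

X

XXXXXXX_X
XXXXXX___
XXXXX_XXX
XXXX___XX
position 0 holds X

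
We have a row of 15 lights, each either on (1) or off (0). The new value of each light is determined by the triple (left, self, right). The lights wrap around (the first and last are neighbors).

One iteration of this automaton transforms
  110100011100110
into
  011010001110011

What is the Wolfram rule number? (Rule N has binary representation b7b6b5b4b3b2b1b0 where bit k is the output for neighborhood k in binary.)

position 8: 111 → 1  (bit 7 = 1)
position 1: 110 → 1  (bit 6 = 1)
position 2: 101 → 1  (bit 5 = 1)
position 4: 100 → 1  (bit 4 = 1)
position 0: 011 → 0  (bit 3 = 0)
position 3: 010 → 0  (bit 2 = 0)
position 6: 001 → 0  (bit 1 = 0)
position 5: 000 → 0  (bit 0 = 0)
bits b7..b0 = 11110000 = 240

240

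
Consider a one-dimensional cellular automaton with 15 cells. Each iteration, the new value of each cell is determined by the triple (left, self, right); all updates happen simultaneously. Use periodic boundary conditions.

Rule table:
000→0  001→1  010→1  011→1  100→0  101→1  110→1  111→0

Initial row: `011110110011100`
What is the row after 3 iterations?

iteration 1: 110011110110100
iteration 2: 110110011111101
iteration 3: 011110110000111

011110110000111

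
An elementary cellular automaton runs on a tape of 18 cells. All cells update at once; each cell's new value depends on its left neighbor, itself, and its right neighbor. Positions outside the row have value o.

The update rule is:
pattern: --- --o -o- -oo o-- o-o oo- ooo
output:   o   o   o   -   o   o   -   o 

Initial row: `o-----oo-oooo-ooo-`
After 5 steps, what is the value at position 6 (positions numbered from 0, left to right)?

-ooooo--o-oo-o-o-o
o-ooo-oooo--ooooo-
-o-o-o-oo-oo-ooo-o
ooooooo--o--o-o-o-
oooooo-ooooooooooo
position 6 holds -

-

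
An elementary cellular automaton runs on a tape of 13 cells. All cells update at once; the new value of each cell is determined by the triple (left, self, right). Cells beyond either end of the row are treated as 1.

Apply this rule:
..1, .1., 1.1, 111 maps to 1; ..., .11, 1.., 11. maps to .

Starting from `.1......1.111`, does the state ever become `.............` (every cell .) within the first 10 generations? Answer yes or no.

no

11.....111.11
1.....1.1.1.1
.....1111111.
....1.11111.1
...111.111.1.
..1.1.1.1.111
.111111111.11
1.1111111.1.1
.1.11111.111.
111.111.1.1.1
generation 10 is 111.111.1.1.1, still not uniform .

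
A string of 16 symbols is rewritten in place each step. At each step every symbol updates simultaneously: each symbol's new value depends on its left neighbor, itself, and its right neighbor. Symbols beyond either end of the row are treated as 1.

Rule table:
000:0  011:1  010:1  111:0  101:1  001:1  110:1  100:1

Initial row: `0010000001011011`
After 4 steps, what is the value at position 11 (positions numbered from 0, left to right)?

step 1: 1111000011111110
step 2: 0001100110000011
step 3: 1011111111000110
step 4: 1110000001101111
position 11 holds 0

0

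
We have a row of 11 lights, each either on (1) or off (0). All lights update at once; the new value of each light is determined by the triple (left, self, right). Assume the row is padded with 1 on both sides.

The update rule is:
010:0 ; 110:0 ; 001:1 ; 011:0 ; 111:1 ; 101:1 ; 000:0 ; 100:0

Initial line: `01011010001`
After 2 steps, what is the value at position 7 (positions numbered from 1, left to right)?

0

step 1: 10100100010
step 2: 01001000101
position 7 holds 0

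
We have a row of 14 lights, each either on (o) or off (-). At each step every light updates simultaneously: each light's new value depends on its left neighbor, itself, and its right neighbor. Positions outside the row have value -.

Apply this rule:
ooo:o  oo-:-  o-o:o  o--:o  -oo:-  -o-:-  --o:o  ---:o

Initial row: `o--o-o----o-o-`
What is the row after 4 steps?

-oo-o-oooo-o-o
o--o-o-oo-o-o-
-oo-o-o--o-o-o
o--o-o-oo-o-o-

o--o-o-oo-o-o-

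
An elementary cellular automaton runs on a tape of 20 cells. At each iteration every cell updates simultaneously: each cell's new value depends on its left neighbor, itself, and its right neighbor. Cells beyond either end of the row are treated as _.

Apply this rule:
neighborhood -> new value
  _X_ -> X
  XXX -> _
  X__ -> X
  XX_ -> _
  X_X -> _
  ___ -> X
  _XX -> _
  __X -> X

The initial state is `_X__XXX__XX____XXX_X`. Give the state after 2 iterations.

____XXX__XX____XXXXX

XXXX___XX__XXXX____X
____XXX__XX____XXXXX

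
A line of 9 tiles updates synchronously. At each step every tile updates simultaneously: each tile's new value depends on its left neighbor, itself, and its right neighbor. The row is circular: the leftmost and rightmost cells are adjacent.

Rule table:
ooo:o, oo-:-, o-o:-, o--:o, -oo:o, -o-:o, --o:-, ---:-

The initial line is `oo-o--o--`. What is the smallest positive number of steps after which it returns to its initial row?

step 1: o--oo-oo-
step 2: oo-o--o--

2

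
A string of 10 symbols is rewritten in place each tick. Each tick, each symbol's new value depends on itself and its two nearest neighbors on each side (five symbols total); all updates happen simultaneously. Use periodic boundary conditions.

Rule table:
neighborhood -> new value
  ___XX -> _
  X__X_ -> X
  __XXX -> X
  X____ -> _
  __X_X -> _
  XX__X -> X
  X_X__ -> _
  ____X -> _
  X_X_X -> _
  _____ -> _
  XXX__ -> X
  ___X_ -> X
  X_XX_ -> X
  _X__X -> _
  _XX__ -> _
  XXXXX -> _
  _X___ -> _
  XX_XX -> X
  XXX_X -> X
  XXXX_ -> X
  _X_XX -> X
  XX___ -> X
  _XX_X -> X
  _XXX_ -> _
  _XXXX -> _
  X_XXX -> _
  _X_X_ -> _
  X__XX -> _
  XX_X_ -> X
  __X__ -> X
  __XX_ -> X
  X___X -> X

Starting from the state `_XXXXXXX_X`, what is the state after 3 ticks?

X_____XXX_
______X_XX
X____X_XX_

X____X_XX_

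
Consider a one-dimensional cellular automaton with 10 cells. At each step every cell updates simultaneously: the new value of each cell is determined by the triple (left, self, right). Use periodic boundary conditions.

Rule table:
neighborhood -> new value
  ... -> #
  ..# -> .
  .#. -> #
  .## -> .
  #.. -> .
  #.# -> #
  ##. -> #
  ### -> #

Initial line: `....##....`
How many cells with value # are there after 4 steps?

step 1: ###..#.###
step 2: ###..##.##
step 3: ###...##.#
step 4: ###.#..##.
count of #: 6

6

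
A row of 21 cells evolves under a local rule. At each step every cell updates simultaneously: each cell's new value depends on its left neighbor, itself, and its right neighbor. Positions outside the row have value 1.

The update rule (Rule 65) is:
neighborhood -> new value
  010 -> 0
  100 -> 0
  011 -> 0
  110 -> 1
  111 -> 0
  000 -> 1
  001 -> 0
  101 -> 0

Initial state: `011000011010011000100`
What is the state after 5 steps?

001011001000001010000
000001000011100000110
011100011000101110010
000101001010000010000
010000000000111000110

010000000000111000110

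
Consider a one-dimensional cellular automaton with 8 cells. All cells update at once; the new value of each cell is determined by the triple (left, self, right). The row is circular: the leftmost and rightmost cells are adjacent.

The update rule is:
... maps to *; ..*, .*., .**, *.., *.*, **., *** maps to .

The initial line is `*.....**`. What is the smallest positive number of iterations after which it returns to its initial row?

iteration 1: ..***...
iteration 2: *.....**

2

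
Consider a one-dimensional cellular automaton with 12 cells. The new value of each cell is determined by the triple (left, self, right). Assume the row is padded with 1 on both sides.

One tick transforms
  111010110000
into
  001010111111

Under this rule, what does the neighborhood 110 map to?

1

At position 2 the neighborhood is 110; the next row has 1 there.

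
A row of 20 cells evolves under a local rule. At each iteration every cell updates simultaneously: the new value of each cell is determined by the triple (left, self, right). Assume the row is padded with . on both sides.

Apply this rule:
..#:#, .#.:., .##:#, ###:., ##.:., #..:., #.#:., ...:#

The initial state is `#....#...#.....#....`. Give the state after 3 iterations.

#...###..##..####..#

..###..##..####..###
###...##..##....##..
#...###..##..####..#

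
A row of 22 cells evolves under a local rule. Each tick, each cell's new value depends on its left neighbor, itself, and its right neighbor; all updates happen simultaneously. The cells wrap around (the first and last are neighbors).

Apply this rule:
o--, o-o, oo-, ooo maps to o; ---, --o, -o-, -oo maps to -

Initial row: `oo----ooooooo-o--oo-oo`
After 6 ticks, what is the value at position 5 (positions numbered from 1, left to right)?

tick 1: ooo----ooooooo-o--oo-o
tick 2: oooo----ooooooo-o--oo-
tick 3: -oooo----ooooooo-o--oo
tick 4: o-oooo----ooooooo-o--o
tick 5: oo-oooo----ooooooo-o--
tick 6: -oo-oooo----ooooooo-o-
position 5 holds o

o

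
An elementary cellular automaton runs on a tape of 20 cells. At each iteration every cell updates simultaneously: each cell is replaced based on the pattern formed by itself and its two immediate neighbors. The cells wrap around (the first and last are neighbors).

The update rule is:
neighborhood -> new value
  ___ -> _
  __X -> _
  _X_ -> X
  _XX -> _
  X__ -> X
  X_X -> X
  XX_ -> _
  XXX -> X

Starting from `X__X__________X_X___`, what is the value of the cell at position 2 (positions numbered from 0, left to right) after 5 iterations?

iteration 1: XX_XX_________XXXX__
iteration 2: __X__X_________XX_X_
iteration 3: __XX_XX__________XXX
iteration 4: X___X__X__________X_
iteration 5: XX__XX_XX_________XX
position 2 holds _

_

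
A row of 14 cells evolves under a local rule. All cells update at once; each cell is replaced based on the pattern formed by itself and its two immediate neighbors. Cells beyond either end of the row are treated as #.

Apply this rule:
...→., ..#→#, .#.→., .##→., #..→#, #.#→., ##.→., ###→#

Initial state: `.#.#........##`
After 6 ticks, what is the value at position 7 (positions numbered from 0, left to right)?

tick 1: ....#......#.#
tick 2: #..#.#....#...
tick 3: .##...#..#.#.#
tick 4: ...#.#.##.....
tick 5: #.#......#...#
tick 6: ...#....#.#.#.
position 7 holds .

.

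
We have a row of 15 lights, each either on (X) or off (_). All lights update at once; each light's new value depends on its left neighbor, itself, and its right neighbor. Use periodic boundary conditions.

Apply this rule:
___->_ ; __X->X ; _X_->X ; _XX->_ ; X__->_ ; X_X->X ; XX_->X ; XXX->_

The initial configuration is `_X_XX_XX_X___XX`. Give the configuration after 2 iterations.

XXX_XX_XXX__X_X
__XX_XX__X_XXX_

__XX_XX__X_XXX_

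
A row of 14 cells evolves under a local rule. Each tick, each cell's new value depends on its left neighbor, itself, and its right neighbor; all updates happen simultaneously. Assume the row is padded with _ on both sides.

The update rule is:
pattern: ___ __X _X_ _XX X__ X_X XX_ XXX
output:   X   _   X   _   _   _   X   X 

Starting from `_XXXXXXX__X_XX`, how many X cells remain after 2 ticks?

__XXXXXX__X__X
X__XXXXX__X__X
count of X: 8

8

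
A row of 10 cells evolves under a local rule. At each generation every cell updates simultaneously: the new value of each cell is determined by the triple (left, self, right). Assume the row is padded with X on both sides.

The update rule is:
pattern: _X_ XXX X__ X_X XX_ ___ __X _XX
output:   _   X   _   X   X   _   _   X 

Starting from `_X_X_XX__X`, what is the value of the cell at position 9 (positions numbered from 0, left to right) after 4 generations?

generation 1: X_X_XXX__X
generation 2: XX_XXXX__X
generation 3: XXXXXXX__X
generation 4: XXXXXXX__X
position 9 holds X

X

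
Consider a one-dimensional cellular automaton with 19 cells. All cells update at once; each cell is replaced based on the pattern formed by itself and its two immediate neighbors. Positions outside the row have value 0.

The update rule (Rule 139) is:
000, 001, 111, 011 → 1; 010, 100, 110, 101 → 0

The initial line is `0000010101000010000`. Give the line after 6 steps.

1111100000011100111
1111001111111001110
1110011111110011100
1100111111100111001
1001111111001110010
0011111110011100100

0011111110011100100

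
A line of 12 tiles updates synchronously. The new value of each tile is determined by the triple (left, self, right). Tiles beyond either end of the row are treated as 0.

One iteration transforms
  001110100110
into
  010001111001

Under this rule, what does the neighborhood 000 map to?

0

At position 0 the neighborhood is 000; the next row has 0 there.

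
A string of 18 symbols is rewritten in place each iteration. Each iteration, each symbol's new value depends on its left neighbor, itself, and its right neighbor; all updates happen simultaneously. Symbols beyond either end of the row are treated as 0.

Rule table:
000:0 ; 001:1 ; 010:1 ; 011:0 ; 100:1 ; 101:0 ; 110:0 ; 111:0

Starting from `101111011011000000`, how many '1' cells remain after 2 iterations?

100000000000100000
110000000001110000
count of 1: 5

5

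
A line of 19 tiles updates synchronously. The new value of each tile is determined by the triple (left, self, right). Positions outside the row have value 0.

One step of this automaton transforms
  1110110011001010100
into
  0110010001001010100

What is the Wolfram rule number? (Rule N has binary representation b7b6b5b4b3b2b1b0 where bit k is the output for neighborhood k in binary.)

196

position 1: 111 → 1  (bit 7 = 1)
position 2: 110 → 1  (bit 6 = 1)
position 3: 101 → 0  (bit 5 = 0)
position 6: 100 → 0  (bit 4 = 0)
position 0: 011 → 0  (bit 3 = 0)
position 12: 010 → 1  (bit 2 = 1)
position 7: 001 → 0  (bit 1 = 0)
position 18: 000 → 0  (bit 0 = 0)
bits b7..b0 = 11000100 = 196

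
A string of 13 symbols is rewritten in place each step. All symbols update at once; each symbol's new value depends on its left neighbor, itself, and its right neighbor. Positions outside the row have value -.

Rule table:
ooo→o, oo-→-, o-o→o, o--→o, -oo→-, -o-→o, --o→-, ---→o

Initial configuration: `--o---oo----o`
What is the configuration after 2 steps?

oo-o-oo--o-oo

o-ooo---ooo-o
oo-o-oo--o-oo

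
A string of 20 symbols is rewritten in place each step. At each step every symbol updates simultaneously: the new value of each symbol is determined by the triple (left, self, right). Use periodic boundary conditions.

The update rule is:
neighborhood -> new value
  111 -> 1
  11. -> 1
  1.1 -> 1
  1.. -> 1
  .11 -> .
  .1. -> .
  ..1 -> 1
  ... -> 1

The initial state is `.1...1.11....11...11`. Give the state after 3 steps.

.11.111.1.11111.1111

step 1: 1.111.1.11111.1111.1
step 2: 11.111.1.11111.1111.
step 3: .11.111.1.11111.1111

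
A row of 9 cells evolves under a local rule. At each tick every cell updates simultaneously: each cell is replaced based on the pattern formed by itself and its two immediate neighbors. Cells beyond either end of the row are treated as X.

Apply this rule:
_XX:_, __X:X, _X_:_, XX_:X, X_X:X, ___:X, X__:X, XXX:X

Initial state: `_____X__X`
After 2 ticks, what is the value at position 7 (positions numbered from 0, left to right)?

tick 1: XXXXX_XX_
tick 2: XXXXXX_XX
position 7 holds X

X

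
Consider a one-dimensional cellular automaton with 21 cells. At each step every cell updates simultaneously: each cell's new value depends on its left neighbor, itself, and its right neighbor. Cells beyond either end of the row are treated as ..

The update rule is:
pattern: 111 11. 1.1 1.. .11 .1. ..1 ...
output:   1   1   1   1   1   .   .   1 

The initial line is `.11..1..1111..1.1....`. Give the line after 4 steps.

.111..1.11111..1.1111
.1111..1111111..11111
.11111.11111111.11111
.11111111111111111111

.11111111111111111111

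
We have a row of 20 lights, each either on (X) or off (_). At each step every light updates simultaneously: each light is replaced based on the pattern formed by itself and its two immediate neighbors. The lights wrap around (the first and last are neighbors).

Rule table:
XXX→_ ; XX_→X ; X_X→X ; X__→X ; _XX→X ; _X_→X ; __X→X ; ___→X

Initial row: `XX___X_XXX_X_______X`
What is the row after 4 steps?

XX_____XXX_________X

step 1: _XXXXXXX_XXXXXXXXXXX
step 2: XX_____XXX_________X
step 3: _XXXXXXX_XXXXXXXXXXX  (repeats step 1; period 2)
step 4: XX_____XXX_________X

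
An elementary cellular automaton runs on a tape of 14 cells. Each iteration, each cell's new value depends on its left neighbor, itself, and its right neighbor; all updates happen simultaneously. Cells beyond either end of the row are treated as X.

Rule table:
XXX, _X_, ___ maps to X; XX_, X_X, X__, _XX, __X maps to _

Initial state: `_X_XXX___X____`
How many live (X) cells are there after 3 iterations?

iteration 1: _X__X__X_X_XX_
iteration 2: _X__X__X_X____
iteration 3: _X__X__X_X_XX_
count of X: 6

6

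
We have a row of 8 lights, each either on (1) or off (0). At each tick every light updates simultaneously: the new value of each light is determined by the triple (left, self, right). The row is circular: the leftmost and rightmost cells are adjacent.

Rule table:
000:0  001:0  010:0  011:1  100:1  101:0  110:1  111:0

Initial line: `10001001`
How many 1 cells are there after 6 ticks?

3

11000101
01100001
01110000
01011000
00011100
00010110
count of 1: 3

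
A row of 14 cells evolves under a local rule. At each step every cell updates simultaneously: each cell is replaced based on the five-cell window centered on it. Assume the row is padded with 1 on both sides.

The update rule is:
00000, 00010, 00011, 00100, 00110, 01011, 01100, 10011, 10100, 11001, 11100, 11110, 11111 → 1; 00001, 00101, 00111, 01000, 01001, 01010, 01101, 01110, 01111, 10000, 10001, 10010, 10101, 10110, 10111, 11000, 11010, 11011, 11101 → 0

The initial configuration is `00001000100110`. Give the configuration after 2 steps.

00011001101100
00111111000111

00111111000111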